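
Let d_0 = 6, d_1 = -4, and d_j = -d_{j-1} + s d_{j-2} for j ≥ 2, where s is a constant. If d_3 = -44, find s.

4

d_2 = 4 + 6s
d_3 = -4 - 10s
So -4 - 10s = -44, giving s = 4.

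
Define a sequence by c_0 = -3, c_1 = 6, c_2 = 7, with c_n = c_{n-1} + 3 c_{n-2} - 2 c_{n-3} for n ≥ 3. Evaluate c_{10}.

c_3 = 7 + 3(6) - 2(-3) = 31
c_4 = 31 + 3(7) - 2(6) = 40
c_5 = 40 + 3(31) - 2(7) = 119
c_6 = 119 + 3(40) - 2(31) = 177
c_7 = 177 + 3(119) - 2(40) = 454
c_8 = 454 + 3(177) - 2(119) = 747
c_9 = 747 + 3(454) - 2(177) = 1755
c_{10} = 1755 + 3(747) - 2(454) = 3088

3088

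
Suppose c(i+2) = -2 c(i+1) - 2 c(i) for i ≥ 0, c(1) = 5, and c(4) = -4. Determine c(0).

Let c(0) = x.
c(2) = -10 - 2x
c(3) = 10 + 4x
c(4) = -4x
So -4x = -4, giving x = 1.

1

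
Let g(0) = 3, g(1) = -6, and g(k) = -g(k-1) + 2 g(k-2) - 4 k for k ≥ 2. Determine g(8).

524

g(2) = -(-6) + 2·3 - 8 = 4
g(3) = -4 + 2·(-6) - 12 = -28
g(4) = -(-28) + 2·4 - 16 = 20
g(5) = -20 + 2·(-28) - 20 = -96
g(6) = -(-96) + 2·20 - 24 = 112
g(7) = -112 + 2·(-96) - 28 = -332
g(8) = -(-332) + 2·112 - 32 = 524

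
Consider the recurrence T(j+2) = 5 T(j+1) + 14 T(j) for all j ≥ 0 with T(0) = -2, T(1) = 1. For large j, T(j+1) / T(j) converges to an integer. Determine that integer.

The characteristic equation is r^2 - 5r - 14 = 0, which factors as (r - 7)(r + 2) = 0.
So the roots are 7 and -2. Since |7| > |-2| and the coefficient of 7^j is non-zero, the ratio tends to 7.

7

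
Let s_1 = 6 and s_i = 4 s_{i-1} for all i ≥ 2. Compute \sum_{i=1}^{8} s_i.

s_2 = 4(6) = 24
s_3 = 4(24) = 96
s_4 = 4(96) = 384
s_5 = 4(384) = 1536
s_6 = 4(1536) = 6144
s_7 = 4(6144) = 24576
s_8 = 4(24576) = 98304
Sum = 6 + 24 + 96 + 384 + 1536 + 6144 + 24576 + 98304 = 131070

131070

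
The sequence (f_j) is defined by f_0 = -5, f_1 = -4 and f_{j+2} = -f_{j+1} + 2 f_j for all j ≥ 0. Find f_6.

f_2 = -(-4) + 2·(-5) = -6
f_3 = -(-6) + 2·(-4) = -2
f_4 = -(-2) + 2·(-6) = -10
f_5 = -(-10) + 2·(-2) = 6
f_6 = -6 + 2·(-10) = -26

-26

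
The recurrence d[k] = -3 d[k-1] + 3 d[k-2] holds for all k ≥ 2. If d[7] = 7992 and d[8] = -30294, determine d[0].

Rearranging, d[k-2] = (d[k] + 3 d[k-1]) / 3.
d[6] = (-30294 + 3·7992) / 3 = -6318/3 = -2106
d[5] = (7992 + 3·(-2106)) / 3 = 1674/3 = 558
d[4] = (-2106 + 3·558) / 3 = -432/3 = -144
d[3] = (558 + 3·(-144)) / 3 = 126/3 = 42
d[2] = (-144 + 3·42) / 3 = -18/3 = -6
d[1] = (42 + 3·(-6)) / 3 = 24/3 = 8
d[0] = (-6 + 3·8) / 3 = 18/3 = 6

6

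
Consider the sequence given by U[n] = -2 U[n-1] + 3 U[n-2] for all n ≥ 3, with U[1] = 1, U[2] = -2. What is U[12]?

-132860

U[3] = -2·(-2) + 3·1 = 7
U[4] = -2·7 + 3·(-2) = -20
U[5] = -2·(-20) + 3·7 = 61
U[6] = -2·61 + 3·(-20) = -182
U[7] = -2·(-182) + 3·61 = 547
U[8] = -2·547 + 3·(-182) = -1640
U[9] = -2·(-1640) + 3·547 = 4921
U[10] = -2·4921 + 3·(-1640) = -14762
U[11] = -2·(-14762) + 3·4921 = 44287
U[12] = -2·44287 + 3·(-14762) = -132860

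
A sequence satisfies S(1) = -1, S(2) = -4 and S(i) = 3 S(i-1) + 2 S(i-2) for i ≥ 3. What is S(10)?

S(3) = 3*(-4) + 2*(-1) = -14
S(4) = 3*(-14) + 2*(-4) = -50
S(5) = 3*(-50) + 2*(-14) = -178
S(6) = 3*(-178) + 2*(-50) = -634
S(7) = 3*(-634) + 2*(-178) = -2258
S(8) = 3*(-2258) + 2*(-634) = -8042
S(9) = 3*(-8042) + 2*(-2258) = -28642
S(10) = 3*(-28642) + 2*(-8042) = -102010

-102010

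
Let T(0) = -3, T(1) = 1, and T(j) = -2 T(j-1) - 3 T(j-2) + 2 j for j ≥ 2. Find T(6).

-109

T(2) = -2*1 - 3*(-3) + 4 = 11
T(3) = -2*11 - 3*1 + 6 = -19
T(4) = -2*(-19) - 3*11 + 8 = 13
T(5) = -2*13 - 3*(-19) + 10 = 41
T(6) = -2*41 - 3*13 + 12 = -109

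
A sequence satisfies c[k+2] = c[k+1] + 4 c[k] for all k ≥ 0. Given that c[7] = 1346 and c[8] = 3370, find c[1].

6

Rearranging, c[k-2] = (c[k] - c[k-1]) / 4.
c[6] = (3370 - 1346) / 4 = 2024/4 = 506
c[5] = (1346 - 506) / 4 = 840/4 = 210
c[4] = (506 - 210) / 4 = 296/4 = 74
c[3] = (210 - 74) / 4 = 136/4 = 34
c[2] = (74 - 34) / 4 = 40/4 = 10
c[1] = (34 - 10) / 4 = 24/4 = 6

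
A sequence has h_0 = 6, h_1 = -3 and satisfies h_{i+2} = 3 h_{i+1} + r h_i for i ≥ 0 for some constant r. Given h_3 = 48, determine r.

h_2 = -9 + 6r
h_3 = -27 + 15r
So -27 + 15r = 48, giving r = 5.

5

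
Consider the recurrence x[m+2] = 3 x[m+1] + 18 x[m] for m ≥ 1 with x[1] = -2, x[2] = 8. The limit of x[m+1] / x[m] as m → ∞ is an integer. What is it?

6

The characteristic equation is r^2 - 3r - 18 = 0, which factors as (r - 6)(r + 3) = 0.
So the roots are 6 and -3. Since |6| > |-3| and the coefficient of 6^m is non-zero, the ratio tends to 6.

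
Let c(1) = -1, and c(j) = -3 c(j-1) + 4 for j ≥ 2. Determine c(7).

-1457

c(2) = -3·(-1) + 4 = 7
c(3) = -3·7 + 4 = -17
c(4) = -3·(-17) + 4 = 55
c(5) = -3·55 + 4 = -161
c(6) = -3·(-161) + 4 = 487
c(7) = -3·487 + 4 = -1457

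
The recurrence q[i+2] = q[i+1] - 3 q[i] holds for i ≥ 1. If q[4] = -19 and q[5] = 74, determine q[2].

-4

Rearranging, q[i-2] = (q[i] - q[i-1]) / -3.
q[3] = (74 - (-19)) / -3 = 93/-3 = -31
q[2] = (-19 - (-31)) / -3 = 12/-3 = -4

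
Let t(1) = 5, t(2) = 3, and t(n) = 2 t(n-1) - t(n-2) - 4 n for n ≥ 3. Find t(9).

t(3) = 2(3) - 5 - 12 = -11
t(4) = 2(-11) - 3 - 16 = -41
t(5) = 2(-41) - (-11) - 20 = -91
t(6) = 2(-91) - (-41) - 24 = -165
t(7) = 2(-165) - (-91) - 28 = -267
t(8) = 2(-267) - (-165) - 32 = -401
t(9) = 2(-401) - (-267) - 36 = -571

-571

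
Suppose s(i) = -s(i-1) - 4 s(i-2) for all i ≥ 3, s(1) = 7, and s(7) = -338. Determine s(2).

Let s(2) = w.
s(3) = -28 - w
s(4) = 28 - 3w
s(5) = 84 + 7w
s(6) = -196 + 5w
s(7) = -140 - 33w
So -140 - 33w = -338, giving w = 6.

6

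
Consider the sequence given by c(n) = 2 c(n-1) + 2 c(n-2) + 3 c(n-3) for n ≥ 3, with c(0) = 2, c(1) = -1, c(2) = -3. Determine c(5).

-39

c(3) = 2*(-3) + 2*(-1) + 3*2 = -2
c(4) = 2*(-2) + 2*(-3) + 3*(-1) = -13
c(5) = 2*(-13) + 2*(-2) + 3*(-3) = -39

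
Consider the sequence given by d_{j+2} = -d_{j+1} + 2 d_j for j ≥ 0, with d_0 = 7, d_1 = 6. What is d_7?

-36

d_2 = -6 + 2(7) = 8
d_3 = -8 + 2(6) = 4
d_4 = -4 + 2(8) = 12
d_5 = -12 + 2(4) = -4
d_6 = -(-4) + 2(12) = 28
d_7 = -28 + 2(-4) = -36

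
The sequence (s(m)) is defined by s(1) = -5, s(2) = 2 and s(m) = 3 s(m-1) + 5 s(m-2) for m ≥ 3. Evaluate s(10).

-294523

s(3) = 3(2) + 5(-5) = -19
s(4) = 3(-19) + 5(2) = -47
s(5) = 3(-47) + 5(-19) = -236
s(6) = 3(-236) + 5(-47) = -943
s(7) = 3(-943) + 5(-236) = -4009
s(8) = 3(-4009) + 5(-943) = -16742
s(9) = 3(-16742) + 5(-4009) = -70271
s(10) = 3(-70271) + 5(-16742) = -294523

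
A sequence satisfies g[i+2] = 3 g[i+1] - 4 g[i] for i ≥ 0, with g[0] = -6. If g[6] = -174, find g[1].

Let g[1] = w.
g[2] = 24 + 3w
g[3] = 72 + 5w
g[4] = 120 + 3w
g[5] = 72 - 11w
g[6] = -264 - 45w
So -264 - 45w = -174, giving w = -2.

-2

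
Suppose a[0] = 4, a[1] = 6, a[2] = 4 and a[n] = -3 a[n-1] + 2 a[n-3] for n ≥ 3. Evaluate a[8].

a[3] = -3·4 + 2·4 = -4
a[4] = -3·(-4) + 2·6 = 24
a[5] = -3·24 + 2·4 = -64
a[6] = -3·(-64) + 2·(-4) = 184
a[7] = -3·184 + 2·24 = -504
a[8] = -3·(-504) + 2·(-64) = 1384

1384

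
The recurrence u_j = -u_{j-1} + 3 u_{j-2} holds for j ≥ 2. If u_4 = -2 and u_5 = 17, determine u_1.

Rearranging, u_{j-2} = (u_j + u_{j-1}) / 3.
u_3 = (17 + (-2)) / 3 = 15/3 = 5
u_2 = (-2 + 5) / 3 = 3/3 = 1
u_1 = (5 + 1) / 3 = 6/3 = 2

2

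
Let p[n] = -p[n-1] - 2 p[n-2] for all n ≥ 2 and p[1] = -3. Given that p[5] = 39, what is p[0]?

Let p[0] = w.
p[2] = 3 - 2w
p[3] = 3 + 2w
p[4] = -9 + 2w
p[5] = 3 - 6w
So 3 - 6w = 39, giving w = -6.

-6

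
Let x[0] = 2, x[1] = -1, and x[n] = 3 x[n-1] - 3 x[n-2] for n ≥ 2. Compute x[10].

x[2] = 3*(-1) - 3*2 = -9
x[3] = 3*(-9) - 3*(-1) = -24
x[4] = 3*(-24) - 3*(-9) = -45
x[5] = 3*(-45) - 3*(-24) = -63
x[6] = 3*(-63) - 3*(-45) = -54
x[7] = 3*(-54) - 3*(-63) = 27
x[8] = 3*27 - 3*(-54) = 243
x[9] = 3*243 - 3*27 = 648
x[10] = 3*648 - 3*243 = 1215

1215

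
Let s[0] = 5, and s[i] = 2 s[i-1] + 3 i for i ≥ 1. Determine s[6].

s[1] = 2·5 + 3 = 13
s[2] = 2·13 + 6 = 32
s[3] = 2·32 + 9 = 73
s[4] = 2·73 + 12 = 158
s[5] = 2·158 + 15 = 331
s[6] = 2·331 + 18 = 680

680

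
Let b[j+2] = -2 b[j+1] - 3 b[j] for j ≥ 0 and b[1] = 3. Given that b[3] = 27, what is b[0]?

4

Let b[0] = x.
b[2] = -6 - 3x
b[3] = 3 + 6x
So 3 + 6x = 27, giving x = 4.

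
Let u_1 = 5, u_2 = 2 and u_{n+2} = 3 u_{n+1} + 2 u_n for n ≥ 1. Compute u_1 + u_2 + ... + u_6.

u_3 = 3(2) + 2(5) = 16
u_4 = 3(16) + 2(2) = 52
u_5 = 3(52) + 2(16) = 188
u_6 = 3(188) + 2(52) = 668
Sum = 5 + 2 + 16 + 52 + 188 + 668 = 931

931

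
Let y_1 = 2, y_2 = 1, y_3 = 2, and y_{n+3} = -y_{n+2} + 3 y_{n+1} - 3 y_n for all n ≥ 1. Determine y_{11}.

y_4 = -2 + 3(1) - 3(2) = -5
y_5 = -(-5) + 3(2) - 3(1) = 8
y_6 = -8 + 3(-5) - 3(2) = -29
y_7 = -(-29) + 3(8) - 3(-5) = 68
y_8 = -68 + 3(-29) - 3(8) = -179
y_9 = -(-179) + 3(68) - 3(-29) = 470
y_{10} = -470 + 3(-179) - 3(68) = -1211
y_{11} = -(-1211) + 3(470) - 3(-179) = 3158

3158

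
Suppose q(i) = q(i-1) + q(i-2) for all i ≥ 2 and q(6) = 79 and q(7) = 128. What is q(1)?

Rearranging, q(i-2) = q(i) - q(i-1).
q(5) = 128 - 79 = 49
q(4) = 79 - 49 = 30
q(3) = 49 - 30 = 19
q(2) = 30 - 19 = 11
q(1) = 19 - 11 = 8

8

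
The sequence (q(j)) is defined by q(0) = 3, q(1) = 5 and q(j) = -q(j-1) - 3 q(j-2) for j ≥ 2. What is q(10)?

q(2) = -5 - 3(3) = -14
q(3) = -(-14) - 3(5) = -1
q(4) = -(-1) - 3(-14) = 43
q(5) = -43 - 3(-1) = -40
q(6) = -(-40) - 3(43) = -89
q(7) = -(-89) - 3(-40) = 209
q(8) = -209 - 3(-89) = 58
q(9) = -58 - 3(209) = -685
q(10) = -(-685) - 3(58) = 511

511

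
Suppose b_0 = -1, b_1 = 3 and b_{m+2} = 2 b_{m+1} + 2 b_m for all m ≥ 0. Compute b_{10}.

15168

b_2 = 2(3) + 2(-1) = 4
b_3 = 2(4) + 2(3) = 14
b_4 = 2(14) + 2(4) = 36
b_5 = 2(36) + 2(14) = 100
b_6 = 2(100) + 2(36) = 272
b_7 = 2(272) + 2(100) = 744
b_8 = 2(744) + 2(272) = 2032
b_9 = 2(2032) + 2(744) = 5552
b_{10} = 2(5552) + 2(2032) = 15168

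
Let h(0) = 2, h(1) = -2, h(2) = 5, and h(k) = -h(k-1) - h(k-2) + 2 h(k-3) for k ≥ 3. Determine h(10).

h(3) = -5 - (-2) + 2*2 = 1
h(4) = -1 - 5 + 2*(-2) = -10
h(5) = -(-10) - 1 + 2*5 = 19
h(6) = -19 - (-10) + 2*1 = -7
h(7) = -(-7) - 19 + 2*(-10) = -32
h(8) = -(-32) - (-7) + 2*19 = 77
h(9) = -77 - (-32) + 2*(-7) = -59
h(10) = -(-59) - 77 + 2*(-32) = -82

-82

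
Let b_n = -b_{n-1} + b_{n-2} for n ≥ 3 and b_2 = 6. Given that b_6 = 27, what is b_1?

1

Let b_1 = z.
b_3 = -6 + z
b_4 = 12 - z
b_5 = -18 + 2z
b_6 = 30 - 3z
So 30 - 3z = 27, giving z = 1.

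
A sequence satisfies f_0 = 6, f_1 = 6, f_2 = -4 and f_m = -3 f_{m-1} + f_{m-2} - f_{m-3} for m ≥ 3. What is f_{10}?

f_3 = -3(-4) + 6 - 6 = 12
f_4 = -3(12) + (-4) - 6 = -46
f_5 = -3(-46) + 12 - (-4) = 154
f_6 = -3(154) + (-46) - 12 = -520
f_7 = -3(-520) + 154 - (-46) = 1760
f_8 = -3(1760) + (-520) - 154 = -5954
f_9 = -3(-5954) + 1760 - (-520) = 20142
f_{10} = -3(20142) + (-5954) - 1760 = -68140

-68140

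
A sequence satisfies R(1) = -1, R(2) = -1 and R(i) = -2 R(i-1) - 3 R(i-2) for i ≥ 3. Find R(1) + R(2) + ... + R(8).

R(3) = -2·(-1) - 3·(-1) = 5
R(4) = -2·5 - 3·(-1) = -7
R(5) = -2·(-7) - 3·5 = -1
R(6) = -2·(-1) - 3·(-7) = 23
R(7) = -2·23 - 3·(-1) = -43
R(8) = -2·(-43) - 3·23 = 17
Sum = (-1) + (-1) + 5 + (-7) + (-1) + 23 + (-43) + 17 = -8

-8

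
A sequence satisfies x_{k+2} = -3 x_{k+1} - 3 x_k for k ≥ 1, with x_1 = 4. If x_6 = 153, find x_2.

Let x_2 = v.
x_3 = -12 - 3v
x_4 = 36 + 6v
x_5 = -72 - 9v
x_6 = 108 + 9v
So 108 + 9v = 153, giving v = 5.

5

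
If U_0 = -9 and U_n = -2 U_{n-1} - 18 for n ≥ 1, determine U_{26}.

The fixed point is -18/(1 + 2) = -6, so U_n + 6 = -2(U_{n-1} + 6).
Hence U_n = -3·(-2)^n - 6.
U_{26} = -3·(-2)^{26} - 6 = -3·67108864 - 6 = -201326598.

-201326598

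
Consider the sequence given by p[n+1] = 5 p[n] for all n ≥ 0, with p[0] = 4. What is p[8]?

p[1] = 5·4 = 20
p[2] = 5·20 = 100
p[3] = 5·100 = 500
p[4] = 5·500 = 2500
p[5] = 5·2500 = 12500
p[6] = 5·12500 = 62500
p[7] = 5·62500 = 312500
p[8] = 5·312500 = 1562500

1562500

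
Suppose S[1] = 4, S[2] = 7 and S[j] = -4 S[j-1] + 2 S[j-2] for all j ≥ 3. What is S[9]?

S[3] = -4·7 + 2·4 = -20
S[4] = -4·(-20) + 2·7 = 94
S[5] = -4·94 + 2·(-20) = -416
S[6] = -4·(-416) + 2·94 = 1852
S[7] = -4·1852 + 2·(-416) = -8240
S[8] = -4·(-8240) + 2·1852 = 36664
S[9] = -4·36664 + 2·(-8240) = -163136

-163136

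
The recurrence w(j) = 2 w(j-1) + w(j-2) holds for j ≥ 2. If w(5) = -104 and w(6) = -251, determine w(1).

Rearranging, w(j-2) = w(j) - 2 w(j-1).
w(4) = -251 - 2*(-104) = -43
w(3) = -104 - 2*(-43) = -18
w(2) = -43 - 2*(-18) = -7
w(1) = -18 - 2*(-7) = -4

-4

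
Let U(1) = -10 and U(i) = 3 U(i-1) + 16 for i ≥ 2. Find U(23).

The fixed point is 16/(1 - 3) = -8, so U(i) + 8 = 3(U(i-1) + 8).
Hence U(i) = -2·3^{i-1} - 8.
U(23) = -2·3^{22} - 8 = -2·31381059609 - 8 = -62762119226.

-62762119226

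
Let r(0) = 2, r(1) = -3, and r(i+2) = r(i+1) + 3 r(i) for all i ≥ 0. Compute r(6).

-6

r(2) = (-3) + 3(2) = 3
r(3) = 3 + 3(-3) = -6
r(4) = (-6) + 3(3) = 3
r(5) = 3 + 3(-6) = -15
r(6) = (-15) + 3(3) = -6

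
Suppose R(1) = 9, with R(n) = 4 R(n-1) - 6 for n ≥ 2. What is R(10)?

1835010

R(2) = 4·9 - 6 = 30
R(3) = 4·30 - 6 = 114
R(4) = 4·114 - 6 = 450
R(5) = 4·450 - 6 = 1794
R(6) = 4·1794 - 6 = 7170
R(7) = 4·7170 - 6 = 28674
R(8) = 4·28674 - 6 = 114690
R(9) = 4·114690 - 6 = 458754
R(10) = 4·458754 - 6 = 1835010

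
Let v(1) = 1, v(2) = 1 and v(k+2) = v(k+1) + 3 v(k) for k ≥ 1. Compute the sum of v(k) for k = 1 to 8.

386

v(3) = 1 + 3·1 = 4
v(4) = 4 + 3·1 = 7
v(5) = 7 + 3·4 = 19
v(6) = 19 + 3·7 = 40
v(7) = 40 + 3·19 = 97
v(8) = 97 + 3·40 = 217
Sum = 1 + 1 + 4 + 7 + 19 + 40 + 97 + 217 = 386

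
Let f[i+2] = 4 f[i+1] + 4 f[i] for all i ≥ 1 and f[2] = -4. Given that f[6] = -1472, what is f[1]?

Let f[1] = v.
f[3] = -16 + 4v
f[4] = -80 + 16v
f[5] = -384 + 80v
f[6] = -1856 + 384v
So -1856 + 384v = -1472, giving v = 1.

1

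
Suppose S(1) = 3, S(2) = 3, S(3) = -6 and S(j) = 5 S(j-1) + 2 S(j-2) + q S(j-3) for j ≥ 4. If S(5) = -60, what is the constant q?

S(4) = -24 + 3q
S(5) = -132 + 18q
So -132 + 18q = -60, giving q = 4.

4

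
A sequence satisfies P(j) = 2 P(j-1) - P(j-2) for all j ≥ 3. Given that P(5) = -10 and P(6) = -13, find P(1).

2

Rearranging, P(j-2) = -(P(j) - 2 P(j-1)).
P(4) = -(-13 - 2·(-10)) = -7
P(3) = -(-10 - 2·(-7)) = -4
P(2) = -(-7 - 2·(-4)) = -1
P(1) = -(-4 - 2·(-1)) = 2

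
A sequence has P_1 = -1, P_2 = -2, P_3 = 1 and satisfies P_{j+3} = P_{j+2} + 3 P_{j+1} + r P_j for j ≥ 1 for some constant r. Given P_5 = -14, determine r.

4

P_4 = -5 - r
P_5 = -2 - 3r
So -2 - 3r = -14, giving r = 4.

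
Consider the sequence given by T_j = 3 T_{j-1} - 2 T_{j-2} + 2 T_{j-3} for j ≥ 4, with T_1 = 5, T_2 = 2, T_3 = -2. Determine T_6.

T_4 = 3*(-2) - 2*2 + 2*5 = 0
T_5 = 3*0 - 2*(-2) + 2*2 = 8
T_6 = 3*8 - 2*0 + 2*(-2) = 20

20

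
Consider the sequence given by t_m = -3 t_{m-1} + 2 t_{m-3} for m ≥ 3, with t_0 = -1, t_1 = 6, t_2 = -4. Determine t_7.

t_3 = -3*(-4) + 2*(-1) = 10
t_4 = -3*10 + 2*6 = -18
t_5 = -3*(-18) + 2*(-4) = 46
t_6 = -3*46 + 2*10 = -118
t_7 = -3*(-118) + 2*(-18) = 318

318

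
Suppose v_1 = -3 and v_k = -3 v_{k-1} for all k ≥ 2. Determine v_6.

v_2 = -3(-3) = 9
v_3 = -3(9) = -27
v_4 = -3(-27) = 81
v_5 = -3(81) = -243
v_6 = -3(-243) = 729

729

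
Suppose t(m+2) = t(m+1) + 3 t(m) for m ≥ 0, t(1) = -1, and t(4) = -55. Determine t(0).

Let t(0) = y.
t(2) = -1 + 3y
t(3) = -4 + 3y
t(4) = -7 + 12y
So -7 + 12y = -55, giving y = -4.

-4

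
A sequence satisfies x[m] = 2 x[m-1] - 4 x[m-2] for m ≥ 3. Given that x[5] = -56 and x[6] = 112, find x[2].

Rearranging, x[m-2] = (x[m] - 2 x[m-1]) / -4.
x[4] = (112 - 2(-56)) / -4 = 224/-4 = -56
x[3] = (-56 - 2(-56)) / -4 = 56/-4 = -14
x[2] = (-56 - 2(-14)) / -4 = -28/-4 = 7

7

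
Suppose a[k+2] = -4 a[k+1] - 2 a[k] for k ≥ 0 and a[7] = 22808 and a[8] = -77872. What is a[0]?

Rearranging, a[k-2] = (a[k] + 4 a[k-1]) / -2.
a[6] = (-77872 + 4*22808) / -2 = 13360/-2 = -6680
a[5] = (22808 + 4*(-6680)) / -2 = -3912/-2 = 1956
a[4] = (-6680 + 4*1956) / -2 = 1144/-2 = -572
a[3] = (1956 + 4*(-572)) / -2 = -332/-2 = 166
a[2] = (-572 + 4*166) / -2 = 92/-2 = -46
a[1] = (166 + 4*(-46)) / -2 = -18/-2 = 9
a[0] = (-46 + 4*9) / -2 = -10/-2 = 5

5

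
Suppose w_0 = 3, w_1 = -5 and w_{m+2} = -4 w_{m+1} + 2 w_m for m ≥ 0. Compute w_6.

10056

w_2 = -4(-5) + 2(3) = 26
w_3 = -4(26) + 2(-5) = -114
w_4 = -4(-114) + 2(26) = 508
w_5 = -4(508) + 2(-114) = -2260
w_6 = -4(-2260) + 2(508) = 10056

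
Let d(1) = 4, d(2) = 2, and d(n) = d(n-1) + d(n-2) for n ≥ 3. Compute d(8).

58

d(3) = 2 + 4 = 6
d(4) = 6 + 2 = 8
d(5) = 8 + 6 = 14
d(6) = 14 + 8 = 22
d(7) = 22 + 14 = 36
d(8) = 36 + 22 = 58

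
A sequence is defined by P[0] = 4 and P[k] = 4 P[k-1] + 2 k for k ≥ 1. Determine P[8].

P[1] = 4·4 + 2 = 18
P[2] = 4·18 + 4 = 76
P[3] = 4·76 + 6 = 310
P[4] = 4·310 + 8 = 1248
P[5] = 4·1248 + 10 = 5002
P[6] = 4·5002 + 12 = 20020
P[7] = 4·20020 + 14 = 80094
P[8] = 4·80094 + 16 = 320392

320392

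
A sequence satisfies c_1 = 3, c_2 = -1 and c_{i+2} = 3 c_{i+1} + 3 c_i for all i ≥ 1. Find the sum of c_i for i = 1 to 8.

4586

c_3 = 3·(-1) + 3·3 = 6
c_4 = 3·6 + 3·(-1) = 15
c_5 = 3·15 + 3·6 = 63
c_6 = 3·63 + 3·15 = 234
c_7 = 3·234 + 3·63 = 891
c_8 = 3·891 + 3·234 = 3375
Sum = 3 + (-1) + 6 + 15 + 63 + 234 + 891 + 3375 = 4586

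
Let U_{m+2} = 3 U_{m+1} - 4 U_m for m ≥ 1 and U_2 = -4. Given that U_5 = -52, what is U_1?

Let U_1 = x.
U_3 = -12 - 4x
U_4 = -20 - 12x
U_5 = -12 - 20x
So -12 - 20x = -52, giving x = 2.

2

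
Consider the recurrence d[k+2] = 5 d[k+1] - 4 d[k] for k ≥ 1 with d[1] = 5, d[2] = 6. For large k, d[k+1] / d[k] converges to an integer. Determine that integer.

4

The characteristic equation is r^2 - 5r + 4 = 0, which factors as (r - 4)(r - 1) = 0.
So the roots are 4 and 1. Since |4| > |1| and the coefficient of 4^k is non-zero, the ratio tends to 4.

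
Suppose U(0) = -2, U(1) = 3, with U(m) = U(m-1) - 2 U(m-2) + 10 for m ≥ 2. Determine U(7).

U(2) = 3 - 2*(-2) + 10 = 17
U(3) = 17 - 2*3 + 10 = 21
U(4) = 21 - 2*17 + 10 = -3
U(5) = (-3) - 2*21 + 10 = -35
U(6) = (-35) - 2*(-3) + 10 = -19
U(7) = (-19) - 2*(-35) + 10 = 61

61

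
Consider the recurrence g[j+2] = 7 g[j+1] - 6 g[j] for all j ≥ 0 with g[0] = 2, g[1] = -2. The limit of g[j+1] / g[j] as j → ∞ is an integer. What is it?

The characteristic equation is r^2 - 7r + 6 = 0, which factors as (r - 6)(r - 1) = 0.
So the roots are 6 and 1. Since |6| > |1| and the coefficient of 6^j is non-zero, the ratio tends to 6.

6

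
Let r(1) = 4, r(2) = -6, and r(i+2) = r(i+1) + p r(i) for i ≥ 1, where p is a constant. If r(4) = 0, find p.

-3

r(3) = -6 + 4p
r(4) = -6 - 2p
So -6 - 2p = 0, giving p = -3.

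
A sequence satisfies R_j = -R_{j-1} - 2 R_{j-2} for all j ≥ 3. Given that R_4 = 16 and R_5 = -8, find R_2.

Rearranging, R_{j-2} = (R_j + R_{j-1}) / -2.
R_3 = (-8 + 16) / -2 = 8/-2 = -4
R_2 = (16 + (-4)) / -2 = 12/-2 = -6

-6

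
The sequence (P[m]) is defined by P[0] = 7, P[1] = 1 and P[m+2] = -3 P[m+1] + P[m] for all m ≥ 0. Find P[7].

P[2] = -3*1 + 7 = 4
P[3] = -3*4 + 1 = -11
P[4] = -3*(-11) + 4 = 37
P[5] = -3*37 + (-11) = -122
P[6] = -3*(-122) + 37 = 403
P[7] = -3*403 + (-122) = -1331

-1331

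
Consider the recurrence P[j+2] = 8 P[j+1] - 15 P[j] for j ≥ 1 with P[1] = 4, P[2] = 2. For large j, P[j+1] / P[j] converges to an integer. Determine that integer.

The characteristic equation is r^2 - 8r + 15 = 0, which factors as (r - 5)(r - 3) = 0.
So the roots are 5 and 3. Since |5| > |3| and the coefficient of 5^j is non-zero, the ratio tends to 5.

5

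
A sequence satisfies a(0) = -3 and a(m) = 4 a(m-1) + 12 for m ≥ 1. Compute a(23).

The fixed point is 12/(1 - 4) = -4, so a(m) + 4 = 4(a(m-1) + 4).
Hence a(m) = 1·4^m - 4.
a(23) = 1·4^{23} - 4 = 1·70368744177664 - 4 = 70368744177660.

70368744177660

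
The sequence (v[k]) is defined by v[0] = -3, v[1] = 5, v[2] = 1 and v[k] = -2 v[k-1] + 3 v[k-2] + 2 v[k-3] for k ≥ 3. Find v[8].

-369

v[3] = -2*1 + 3*5 + 2*(-3) = 7
v[4] = -2*7 + 3*1 + 2*5 = -1
v[5] = -2*(-1) + 3*7 + 2*1 = 25
v[6] = -2*25 + 3*(-1) + 2*7 = -39
v[7] = -2*(-39) + 3*25 + 2*(-1) = 151
v[8] = -2*151 + 3*(-39) + 2*25 = -369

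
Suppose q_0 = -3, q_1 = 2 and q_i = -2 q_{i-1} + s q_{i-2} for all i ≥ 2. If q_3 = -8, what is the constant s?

-2

q_2 = -4 - 3s
q_3 = 8 + 8s
So 8 + 8s = -8, giving s = -2.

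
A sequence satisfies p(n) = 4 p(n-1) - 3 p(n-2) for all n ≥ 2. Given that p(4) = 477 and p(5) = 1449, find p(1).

9

Rearranging, p(n-2) = (p(n) - 4 p(n-1)) / -3.
p(3) = (1449 - 4·477) / -3 = -459/-3 = 153
p(2) = (477 - 4·153) / -3 = -135/-3 = 45
p(1) = (153 - 4·45) / -3 = -27/-3 = 9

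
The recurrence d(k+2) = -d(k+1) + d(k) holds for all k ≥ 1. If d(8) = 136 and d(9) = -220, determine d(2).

Rearranging, d(k-2) = d(k) + d(k-1).
d(7) = -220 + 136 = -84
d(6) = 136 + (-84) = 52
d(5) = -84 + 52 = -32
d(4) = 52 + (-32) = 20
d(3) = -32 + 20 = -12
d(2) = 20 + (-12) = 8

8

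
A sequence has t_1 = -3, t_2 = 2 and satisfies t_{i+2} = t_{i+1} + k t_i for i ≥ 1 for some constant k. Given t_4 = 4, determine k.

t_3 = 2 - 3k
t_4 = 2 - k
So 2 - k = 4, giving k = -2.

-2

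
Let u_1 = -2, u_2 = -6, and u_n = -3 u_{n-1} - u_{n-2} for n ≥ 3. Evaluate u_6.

u_3 = -3·(-6) - (-2) = 20
u_4 = -3·20 - (-6) = -54
u_5 = -3·(-54) - 20 = 142
u_6 = -3·142 - (-54) = -372

-372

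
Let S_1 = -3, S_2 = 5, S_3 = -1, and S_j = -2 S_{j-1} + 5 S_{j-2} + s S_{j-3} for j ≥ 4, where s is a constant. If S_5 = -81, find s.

S_4 = 27 - 3s
S_5 = -59 + 11s
So -59 + 11s = -81, giving s = -2.

-2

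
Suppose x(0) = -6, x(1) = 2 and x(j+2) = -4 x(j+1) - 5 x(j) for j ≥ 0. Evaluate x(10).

x(2) = -4*2 - 5*(-6) = 22
x(3) = -4*22 - 5*2 = -98
x(4) = -4*(-98) - 5*22 = 282
x(5) = -4*282 - 5*(-98) = -638
x(6) = -4*(-638) - 5*282 = 1142
x(7) = -4*1142 - 5*(-638) = -1378
x(8) = -4*(-1378) - 5*1142 = -198
x(9) = -4*(-198) - 5*(-1378) = 7682
x(10) = -4*7682 - 5*(-198) = -29738

-29738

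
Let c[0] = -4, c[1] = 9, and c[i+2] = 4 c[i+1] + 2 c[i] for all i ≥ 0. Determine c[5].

2564

c[2] = 4(9) + 2(-4) = 28
c[3] = 4(28) + 2(9) = 130
c[4] = 4(130) + 2(28) = 576
c[5] = 4(576) + 2(130) = 2564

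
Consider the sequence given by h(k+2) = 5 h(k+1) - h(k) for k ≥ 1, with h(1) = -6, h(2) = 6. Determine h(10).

h(3) = 5*6 - (-6) = 36
h(4) = 5*36 - 6 = 174
h(5) = 5*174 - 36 = 834
h(6) = 5*834 - 174 = 3996
h(7) = 5*3996 - 834 = 19146
h(8) = 5*19146 - 3996 = 91734
h(9) = 5*91734 - 19146 = 439524
h(10) = 5*439524 - 91734 = 2105886

2105886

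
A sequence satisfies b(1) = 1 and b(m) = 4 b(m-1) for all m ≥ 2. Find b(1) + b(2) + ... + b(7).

5461

b(2) = 4·1 = 4
b(3) = 4·4 = 16
b(4) = 4·16 = 64
b(5) = 4·64 = 256
b(6) = 4·256 = 1024
b(7) = 4·1024 = 4096
Sum = 1 + 4 + 16 + 64 + 256 + 1024 + 4096 = 5461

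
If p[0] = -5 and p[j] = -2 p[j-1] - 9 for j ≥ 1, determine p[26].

-134217731

The fixed point is -9/(1 + 2) = -3, so p[j] + 3 = -2(p[j-1] + 3).
Hence p[j] = -2·(-2)^j - 3.
p[26] = -2·(-2)^{26} - 3 = -2·67108864 - 3 = -134217731.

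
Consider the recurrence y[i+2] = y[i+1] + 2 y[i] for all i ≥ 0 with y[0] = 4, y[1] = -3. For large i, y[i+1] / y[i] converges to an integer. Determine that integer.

2

The characteristic equation is r^2 - r - 2 = 0, which factors as (r - 2)(r + 1) = 0.
So the roots are 2 and -1. Since |2| > |-1| and the coefficient of 2^i is non-zero, the ratio tends to 2.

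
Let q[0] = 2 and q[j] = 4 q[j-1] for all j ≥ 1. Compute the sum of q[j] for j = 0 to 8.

174762

q[1] = 4·2 = 8
q[2] = 4·8 = 32
q[3] = 4·32 = 128
q[4] = 4·128 = 512
q[5] = 4·512 = 2048
q[6] = 4·2048 = 8192
q[7] = 4·8192 = 32768
q[8] = 4·32768 = 131072
Sum = 2 + 8 + 32 + 128 + 512 + 2048 + 8192 + 32768 + 131072 = 174762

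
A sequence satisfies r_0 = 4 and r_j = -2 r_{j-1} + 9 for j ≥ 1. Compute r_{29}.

The fixed point is 9/(1 + 2) = 3, so r_j - 3 = -2(r_{j-1} - 3).
Hence r_j = 1·(-2)^j + 3.
r_{29} = 1·(-2)^{29} + 3 = 1·-536870912 + 3 = -536870909.

-536870909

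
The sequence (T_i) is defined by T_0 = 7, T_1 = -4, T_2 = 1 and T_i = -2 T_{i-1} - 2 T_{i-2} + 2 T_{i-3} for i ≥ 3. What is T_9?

T_3 = -2*1 - 2*(-4) + 2*7 = 20
T_4 = -2*20 - 2*1 + 2*(-4) = -50
T_5 = -2*(-50) - 2*20 + 2*1 = 62
T_6 = -2*62 - 2*(-50) + 2*20 = 16
T_7 = -2*16 - 2*62 + 2*(-50) = -256
T_8 = -2*(-256) - 2*16 + 2*62 = 604
T_9 = -2*604 - 2*(-256) + 2*16 = -664

-664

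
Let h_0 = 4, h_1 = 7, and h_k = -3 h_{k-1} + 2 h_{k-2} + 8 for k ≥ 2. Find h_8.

-18833

h_2 = -3(7) + 2(4) + 8 = -5
h_3 = -3(-5) + 2(7) + 8 = 37
h_4 = -3(37) + 2(-5) + 8 = -113
h_5 = -3(-113) + 2(37) + 8 = 421
h_6 = -3(421) + 2(-113) + 8 = -1481
h_7 = -3(-1481) + 2(421) + 8 = 5293
h_8 = -3(5293) + 2(-1481) + 8 = -18833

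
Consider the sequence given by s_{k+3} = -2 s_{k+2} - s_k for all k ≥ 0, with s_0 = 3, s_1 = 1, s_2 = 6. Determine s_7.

s_3 = -2*6 - 3 = -15
s_4 = -2*(-15) - 1 = 29
s_5 = -2*29 - 6 = -64
s_6 = -2*(-64) - (-15) = 143
s_7 = -2*143 - 29 = -315

-315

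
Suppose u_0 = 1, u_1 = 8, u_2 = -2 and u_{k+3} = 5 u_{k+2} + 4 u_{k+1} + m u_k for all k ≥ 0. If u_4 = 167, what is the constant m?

u_3 = 22 + m
u_4 = 102 + 13m
So 102 + 13m = 167, giving m = 5.

5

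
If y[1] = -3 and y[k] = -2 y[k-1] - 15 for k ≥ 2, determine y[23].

8388603

The fixed point is -15/(1 + 2) = -5, so y[k] + 5 = -2(y[k-1] + 5).
Hence y[k] = 2·(-2)^{k-1} - 5.
y[23] = 2·(-2)^{22} - 5 = 2·4194304 - 5 = 8388603.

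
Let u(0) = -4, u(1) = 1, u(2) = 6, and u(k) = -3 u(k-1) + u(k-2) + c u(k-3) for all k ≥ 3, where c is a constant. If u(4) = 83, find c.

2

u(3) = -17 - 4c
u(4) = 57 + 13c
So 57 + 13c = 83, giving c = 2.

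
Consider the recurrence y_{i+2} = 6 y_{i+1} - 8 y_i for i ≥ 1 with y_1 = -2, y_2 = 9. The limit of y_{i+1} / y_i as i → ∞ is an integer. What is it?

4

The characteristic equation is r^2 - 6r + 8 = 0, which factors as (r - 4)(r - 2) = 0.
So the roots are 4 and 2. Since |4| > |2| and the coefficient of 4^i is non-zero, the ratio tends to 4.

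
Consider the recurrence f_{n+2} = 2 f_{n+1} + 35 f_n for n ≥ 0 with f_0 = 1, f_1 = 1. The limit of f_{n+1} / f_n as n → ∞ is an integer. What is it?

7

The characteristic equation is r^2 - 2r - 35 = 0, which factors as (r - 7)(r + 5) = 0.
So the roots are 7 and -5. Since |7| > |-5| and the coefficient of 7^n is non-zero, the ratio tends to 7.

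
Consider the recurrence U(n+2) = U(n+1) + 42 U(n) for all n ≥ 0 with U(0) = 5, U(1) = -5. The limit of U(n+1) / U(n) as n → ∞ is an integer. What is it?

The characteristic equation is r^2 - r - 42 = 0, which factors as (r - 7)(r + 6) = 0.
So the roots are 7 and -6. Since |7| > |-6| and the coefficient of 7^n is non-zero, the ratio tends to 7.

7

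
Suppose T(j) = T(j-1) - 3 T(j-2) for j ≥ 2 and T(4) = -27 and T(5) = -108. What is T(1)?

Rearranging, T(j-2) = (T(j) - T(j-1)) / -3.
T(3) = (-108 - (-27)) / -3 = -81/-3 = 27
T(2) = (-27 - 27) / -3 = -54/-3 = 18
T(1) = (27 - 18) / -3 = 9/-3 = -3

-3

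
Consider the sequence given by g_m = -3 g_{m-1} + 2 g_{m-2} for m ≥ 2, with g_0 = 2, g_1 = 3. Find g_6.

-929

g_2 = -3·3 + 2·2 = -5
g_3 = -3·(-5) + 2·3 = 21
g_4 = -3·21 + 2·(-5) = -73
g_5 = -3·(-73) + 2·21 = 261
g_6 = -3·261 + 2·(-73) = -929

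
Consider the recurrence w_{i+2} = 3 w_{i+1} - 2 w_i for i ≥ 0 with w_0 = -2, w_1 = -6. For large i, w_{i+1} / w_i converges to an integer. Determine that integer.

The characteristic equation is r^2 - 3r + 2 = 0, which factors as (r - 2)(r - 1) = 0.
So the roots are 2 and 1. Since |2| > |1| and the coefficient of 2^i is non-zero, the ratio tends to 2.

2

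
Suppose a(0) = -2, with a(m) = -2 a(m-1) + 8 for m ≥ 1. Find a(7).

a(1) = -2*(-2) + 8 = 12
a(2) = -2*12 + 8 = -16
a(3) = -2*(-16) + 8 = 40
a(4) = -2*40 + 8 = -72
a(5) = -2*(-72) + 8 = 152
a(6) = -2*152 + 8 = -296
a(7) = -2*(-296) + 8 = 600

600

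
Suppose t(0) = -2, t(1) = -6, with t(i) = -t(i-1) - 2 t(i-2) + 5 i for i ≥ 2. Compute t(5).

t(2) = -(-6) - 2*(-2) + 10 = 20
t(3) = -20 - 2*(-6) + 15 = 7
t(4) = -7 - 2*20 + 20 = -27
t(5) = -(-27) - 2*7 + 25 = 38

38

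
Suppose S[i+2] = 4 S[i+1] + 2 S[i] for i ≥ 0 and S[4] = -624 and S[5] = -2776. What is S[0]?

-4

Rearranging, S[i-2] = (S[i] - 4 S[i-1]) / 2.
S[3] = (-2776 - 4*(-624)) / 2 = -280/2 = -140
S[2] = (-624 - 4*(-140)) / 2 = -64/2 = -32
S[1] = (-140 - 4*(-32)) / 2 = -12/2 = -6
S[0] = (-32 - 4*(-6)) / 2 = -8/2 = -4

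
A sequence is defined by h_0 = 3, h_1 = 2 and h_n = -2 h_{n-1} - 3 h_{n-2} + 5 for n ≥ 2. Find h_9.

450

h_2 = -2*2 - 3*3 + 5 = -8
h_3 = -2*(-8) - 3*2 + 5 = 15
h_4 = -2*15 - 3*(-8) + 5 = -1
h_5 = -2*(-1) - 3*15 + 5 = -38
h_6 = -2*(-38) - 3*(-1) + 5 = 84
h_7 = -2*84 - 3*(-38) + 5 = -49
h_8 = -2*(-49) - 3*84 + 5 = -149
h_9 = -2*(-149) - 3*(-49) + 5 = 450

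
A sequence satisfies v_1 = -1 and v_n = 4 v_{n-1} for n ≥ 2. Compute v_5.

v_2 = 4(-1) = -4
v_3 = 4(-4) = -16
v_4 = 4(-16) = -64
v_5 = 4(-64) = -256

-256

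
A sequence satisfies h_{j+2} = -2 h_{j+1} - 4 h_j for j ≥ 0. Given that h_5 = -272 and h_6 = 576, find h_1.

-1

Rearranging, h_{j-2} = (h_j + 2 h_{j-1}) / -4.
h_4 = (576 + 2(-272)) / -4 = 32/-4 = -8
h_3 = (-272 + 2(-8)) / -4 = -288/-4 = 72
h_2 = (-8 + 2(72)) / -4 = 136/-4 = -34
h_1 = (72 + 2(-34)) / -4 = 4/-4 = -1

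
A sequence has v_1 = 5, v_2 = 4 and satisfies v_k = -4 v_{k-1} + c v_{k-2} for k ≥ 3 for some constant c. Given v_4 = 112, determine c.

-3

v_3 = -16 + 5c
v_4 = 64 - 16c
So 64 - 16c = 112, giving c = -3.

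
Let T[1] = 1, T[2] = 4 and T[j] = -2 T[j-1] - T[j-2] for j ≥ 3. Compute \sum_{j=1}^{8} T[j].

T[3] = -2(4) - 1 = -9
T[4] = -2(-9) - 4 = 14
T[5] = -2(14) - (-9) = -19
T[6] = -2(-19) - 14 = 24
T[7] = -2(24) - (-19) = -29
T[8] = -2(-29) - 24 = 34
Sum = 1 + 4 + (-9) + 14 + (-19) + 24 + (-29) + 34 = 20

20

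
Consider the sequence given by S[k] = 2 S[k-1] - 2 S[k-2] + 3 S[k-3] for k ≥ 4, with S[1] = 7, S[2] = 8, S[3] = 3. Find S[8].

S[4] = 2·3 - 2·8 + 3·7 = 11
S[5] = 2·11 - 2·3 + 3·8 = 40
S[6] = 2·40 - 2·11 + 3·3 = 67
S[7] = 2·67 - 2·40 + 3·11 = 87
S[8] = 2·87 - 2·67 + 3·40 = 160

160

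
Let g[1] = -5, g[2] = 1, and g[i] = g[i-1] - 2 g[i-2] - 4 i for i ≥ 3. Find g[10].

g[3] = 1 - 2(-5) - 12 = -1
g[4] = (-1) - 2(1) - 16 = -19
g[5] = (-19) - 2(-1) - 20 = -37
g[6] = (-37) - 2(-19) - 24 = -23
g[7] = (-23) - 2(-37) - 28 = 23
g[8] = 23 - 2(-23) - 32 = 37
g[9] = 37 - 2(23) - 36 = -45
g[10] = (-45) - 2(37) - 40 = -159

-159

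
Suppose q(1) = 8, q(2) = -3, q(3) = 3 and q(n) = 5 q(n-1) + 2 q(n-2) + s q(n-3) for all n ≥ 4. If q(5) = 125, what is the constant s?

q(4) = 9 + 8s
q(5) = 51 + 37s
So 51 + 37s = 125, giving s = 2.

2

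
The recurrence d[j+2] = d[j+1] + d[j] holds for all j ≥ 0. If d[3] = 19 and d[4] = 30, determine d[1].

Rearranging, d[j-2] = d[j] - d[j-1].
d[2] = 30 - 19 = 11
d[1] = 19 - 11 = 8

8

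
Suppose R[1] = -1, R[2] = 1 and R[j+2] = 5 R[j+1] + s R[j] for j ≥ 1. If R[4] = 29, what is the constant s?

-1

R[3] = 5 - s
R[4] = 25 - 4s
So 25 - 4s = 29, giving s = -1.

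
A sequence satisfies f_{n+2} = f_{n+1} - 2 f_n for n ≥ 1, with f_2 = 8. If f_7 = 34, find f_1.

Let f_1 = y.
f_3 = 8 - 2y
f_4 = -8 - 2y
f_5 = -24 + 2y
f_6 = -8 + 6y
f_7 = 40 + 2y
So 40 + 2y = 34, giving y = -3.

-3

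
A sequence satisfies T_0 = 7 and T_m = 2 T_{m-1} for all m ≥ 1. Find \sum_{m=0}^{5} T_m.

441

T_1 = 2·7 = 14
T_2 = 2·14 = 28
T_3 = 2·28 = 56
T_4 = 2·56 = 112
T_5 = 2·112 = 224
Sum = 7 + 14 + 28 + 56 + 112 + 224 = 441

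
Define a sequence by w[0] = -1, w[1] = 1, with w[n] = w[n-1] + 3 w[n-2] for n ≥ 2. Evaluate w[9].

w[2] = 1 + 3·(-1) = -2
w[3] = (-2) + 3·1 = 1
w[4] = 1 + 3·(-2) = -5
w[5] = (-5) + 3·1 = -2
w[6] = (-2) + 3·(-5) = -17
w[7] = (-17) + 3·(-2) = -23
w[8] = (-23) + 3·(-17) = -74
w[9] = (-74) + 3·(-23) = -143

-143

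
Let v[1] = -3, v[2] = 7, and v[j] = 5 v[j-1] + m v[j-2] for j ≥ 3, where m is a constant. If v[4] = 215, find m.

-5

v[3] = 35 - 3m
v[4] = 175 - 8m
So 175 - 8m = 215, giving m = -5.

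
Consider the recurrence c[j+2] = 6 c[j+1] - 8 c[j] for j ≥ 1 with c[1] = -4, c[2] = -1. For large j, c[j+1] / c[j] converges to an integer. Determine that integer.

The characteristic equation is r^2 - 6r + 8 = 0, which factors as (r - 4)(r - 2) = 0.
So the roots are 4 and 2. Since |4| > |2| and the coefficient of 4^j is non-zero, the ratio tends to 4.

4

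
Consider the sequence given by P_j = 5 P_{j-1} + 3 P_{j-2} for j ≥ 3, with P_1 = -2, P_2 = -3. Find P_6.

-3507

P_3 = 5(-3) + 3(-2) = -21
P_4 = 5(-21) + 3(-3) = -114
P_5 = 5(-114) + 3(-21) = -633
P_6 = 5(-633) + 3(-114) = -3507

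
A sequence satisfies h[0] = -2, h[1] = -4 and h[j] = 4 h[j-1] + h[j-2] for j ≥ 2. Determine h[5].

-1364

h[2] = 4(-4) + (-2) = -18
h[3] = 4(-18) + (-4) = -76
h[4] = 4(-76) + (-18) = -322
h[5] = 4(-322) + (-76) = -1364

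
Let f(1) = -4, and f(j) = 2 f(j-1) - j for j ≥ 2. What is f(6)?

-216

f(2) = 2(-4) - 2 = -10
f(3) = 2(-10) - 3 = -23
f(4) = 2(-23) - 4 = -50
f(5) = 2(-50) - 5 = -105
f(6) = 2(-105) - 6 = -216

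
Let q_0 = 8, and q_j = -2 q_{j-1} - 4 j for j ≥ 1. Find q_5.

q_1 = -2*8 - 4 = -20
q_2 = -2*(-20) - 8 = 32
q_3 = -2*32 - 12 = -76
q_4 = -2*(-76) - 16 = 136
q_5 = -2*136 - 20 = -292

-292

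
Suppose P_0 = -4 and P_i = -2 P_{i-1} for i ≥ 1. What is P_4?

P_1 = -2·(-4) = 8
P_2 = -2·8 = -16
P_3 = -2·(-16) = 32
P_4 = -2·32 = -64

-64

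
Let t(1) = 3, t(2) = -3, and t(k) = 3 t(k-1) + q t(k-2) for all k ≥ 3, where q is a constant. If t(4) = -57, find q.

t(3) = -9 + 3q
t(4) = -27 + 6q
So -27 + 6q = -57, giving q = -5.

-5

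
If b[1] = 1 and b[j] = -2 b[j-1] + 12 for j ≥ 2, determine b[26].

100663300

The fixed point is 12/(1 + 2) = 4, so b[j] - 4 = -2(b[j-1] - 4).
Hence b[j] = -3·(-2)^{j-1} + 4.
b[26] = -3·(-2)^{25} + 4 = -3·-33554432 + 4 = 100663300.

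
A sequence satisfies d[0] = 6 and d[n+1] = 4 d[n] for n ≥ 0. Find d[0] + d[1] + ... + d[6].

d[1] = 4*6 = 24
d[2] = 4*24 = 96
d[3] = 4*96 = 384
d[4] = 4*384 = 1536
d[5] = 4*1536 = 6144
d[6] = 4*6144 = 24576
Sum = 6 + 24 + 96 + 384 + 1536 + 6144 + 24576 = 32766

32766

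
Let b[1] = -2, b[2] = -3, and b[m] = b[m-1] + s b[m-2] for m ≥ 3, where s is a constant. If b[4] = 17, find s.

-4

b[3] = -3 - 2s
b[4] = -3 - 5s
So -3 - 5s = 17, giving s = -4.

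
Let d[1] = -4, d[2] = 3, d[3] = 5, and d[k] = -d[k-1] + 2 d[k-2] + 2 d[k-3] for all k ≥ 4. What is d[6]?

d[4] = -5 + 2*3 + 2*(-4) = -7
d[5] = -(-7) + 2*5 + 2*3 = 23
d[6] = -23 + 2*(-7) + 2*5 = -27

-27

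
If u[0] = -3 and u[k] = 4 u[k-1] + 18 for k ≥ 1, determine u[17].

51539607546

The fixed point is 18/(1 - 4) = -6, so u[k] + 6 = 4(u[k-1] + 6).
Hence u[k] = 3·4^k - 6.
u[17] = 3·4^{17} - 6 = 3·17179869184 - 6 = 51539607546.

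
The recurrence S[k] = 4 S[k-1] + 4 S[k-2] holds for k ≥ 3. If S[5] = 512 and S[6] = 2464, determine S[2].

Rearranging, S[k-2] = (S[k] - 4 S[k-1]) / 4.
S[4] = (2464 - 4(512)) / 4 = 416/4 = 104
S[3] = (512 - 4(104)) / 4 = 96/4 = 24
S[2] = (104 - 4(24)) / 4 = 8/4 = 2

2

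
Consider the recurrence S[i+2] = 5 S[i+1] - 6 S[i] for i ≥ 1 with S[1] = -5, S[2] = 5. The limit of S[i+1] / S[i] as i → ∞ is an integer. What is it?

3

The characteristic equation is r^2 - 5r + 6 = 0, which factors as (r - 3)(r - 2) = 0.
So the roots are 3 and 2. Since |3| > |2| and the coefficient of 3^i is non-zero, the ratio tends to 3.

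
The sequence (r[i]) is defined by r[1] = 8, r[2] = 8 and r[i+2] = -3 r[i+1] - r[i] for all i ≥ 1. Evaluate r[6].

r[3] = -3·8 - 8 = -32
r[4] = -3·(-32) - 8 = 88
r[5] = -3·88 - (-32) = -232
r[6] = -3·(-232) - 88 = 608

608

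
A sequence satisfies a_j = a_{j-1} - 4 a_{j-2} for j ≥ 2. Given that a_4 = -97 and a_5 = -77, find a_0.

Rearranging, a_{j-2} = (a_j - a_{j-1}) / -4.
a_3 = (-77 - (-97)) / -4 = 20/-4 = -5
a_2 = (-97 - (-5)) / -4 = -92/-4 = 23
a_1 = (-5 - 23) / -4 = -28/-4 = 7
a_0 = (23 - 7) / -4 = 16/-4 = -4

-4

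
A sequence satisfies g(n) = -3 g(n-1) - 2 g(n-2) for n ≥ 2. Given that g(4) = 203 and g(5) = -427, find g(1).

-7

Rearranging, g(n-2) = (g(n) + 3 g(n-1)) / -2.
g(3) = (-427 + 3·203) / -2 = 182/-2 = -91
g(2) = (203 + 3·(-91)) / -2 = -70/-2 = 35
g(1) = (-91 + 3·35) / -2 = 14/-2 = -7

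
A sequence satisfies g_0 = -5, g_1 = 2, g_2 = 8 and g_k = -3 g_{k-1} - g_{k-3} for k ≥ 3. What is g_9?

g_3 = -3*8 - (-5) = -19
g_4 = -3*(-19) - 2 = 55
g_5 = -3*55 - 8 = -173
g_6 = -3*(-173) - (-19) = 538
g_7 = -3*538 - 55 = -1669
g_8 = -3*(-1669) - (-173) = 5180
g_9 = -3*5180 - 538 = -16078

-16078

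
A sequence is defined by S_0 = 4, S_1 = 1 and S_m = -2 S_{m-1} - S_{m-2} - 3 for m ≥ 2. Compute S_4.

S_2 = -2*1 - 4 - 3 = -9
S_3 = -2*(-9) - 1 - 3 = 14
S_4 = -2*14 - (-9) - 3 = -22

-22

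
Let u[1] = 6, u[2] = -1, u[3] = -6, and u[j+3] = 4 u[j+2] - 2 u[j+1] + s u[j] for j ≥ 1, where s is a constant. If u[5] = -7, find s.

3

u[4] = -22 + 6s
u[5] = -76 + 23s
So -76 + 23s = -7, giving s = 3.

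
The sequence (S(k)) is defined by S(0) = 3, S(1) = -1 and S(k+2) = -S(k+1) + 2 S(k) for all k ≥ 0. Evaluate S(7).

S(2) = -(-1) + 2(3) = 7
S(3) = -7 + 2(-1) = -9
S(4) = -(-9) + 2(7) = 23
S(5) = -23 + 2(-9) = -41
S(6) = -(-41) + 2(23) = 87
S(7) = -87 + 2(-41) = -169

-169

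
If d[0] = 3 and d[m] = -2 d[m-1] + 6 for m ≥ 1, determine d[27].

The fixed point is 6/(1 + 2) = 2, so d[m] - 2 = -2(d[m-1] - 2).
Hence d[m] = 1·(-2)^m + 2.
d[27] = 1·(-2)^{27} + 2 = 1·-134217728 + 2 = -134217726.

-134217726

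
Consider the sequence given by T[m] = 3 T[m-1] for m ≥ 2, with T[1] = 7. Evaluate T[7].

5103

T[2] = 3(7) = 21
T[3] = 3(21) = 63
T[4] = 3(63) = 189
T[5] = 3(189) = 567
T[6] = 3(567) = 1701
T[7] = 3(1701) = 5103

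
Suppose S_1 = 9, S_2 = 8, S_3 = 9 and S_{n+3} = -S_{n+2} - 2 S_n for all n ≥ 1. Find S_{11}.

S_4 = -9 - 2*9 = -27
S_5 = -(-27) - 2*8 = 11
S_6 = -11 - 2*9 = -29
S_7 = -(-29) - 2*(-27) = 83
S_8 = -83 - 2*11 = -105
S_9 = -(-105) - 2*(-29) = 163
S_{10} = -163 - 2*83 = -329
S_{11} = -(-329) - 2*(-105) = 539

539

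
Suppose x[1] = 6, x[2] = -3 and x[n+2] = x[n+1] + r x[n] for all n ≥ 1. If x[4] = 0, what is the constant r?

1

x[3] = -3 + 6r
x[4] = -3 + 3r
So -3 + 3r = 0, giving r = 1.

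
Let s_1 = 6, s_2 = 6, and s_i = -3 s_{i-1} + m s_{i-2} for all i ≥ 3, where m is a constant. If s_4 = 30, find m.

s_3 = -18 + 6m
s_4 = 54 - 12m
So 54 - 12m = 30, giving m = 2.

2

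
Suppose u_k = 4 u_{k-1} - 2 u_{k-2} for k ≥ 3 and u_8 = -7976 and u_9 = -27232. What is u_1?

2

Rearranging, u_{k-2} = (u_k - 4 u_{k-1}) / -2.
u_7 = (-27232 - 4*(-7976)) / -2 = 4672/-2 = -2336
u_6 = (-7976 - 4*(-2336)) / -2 = 1368/-2 = -684
u_5 = (-2336 - 4*(-684)) / -2 = 400/-2 = -200
u_4 = (-684 - 4*(-200)) / -2 = 116/-2 = -58
u_3 = (-200 - 4*(-58)) / -2 = 32/-2 = -16
u_2 = (-58 - 4*(-16)) / -2 = 6/-2 = -3
u_1 = (-16 - 4*(-3)) / -2 = -4/-2 = 2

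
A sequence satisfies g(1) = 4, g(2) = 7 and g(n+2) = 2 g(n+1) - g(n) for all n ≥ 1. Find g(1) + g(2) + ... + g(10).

175

g(3) = 2·7 - 4 = 10
g(4) = 2·10 - 7 = 13
g(5) = 2·13 - 10 = 16
g(6) = 2·16 - 13 = 19
g(7) = 2·19 - 16 = 22
g(8) = 2·22 - 19 = 25
g(9) = 2·25 - 22 = 28
g(10) = 2·28 - 25 = 31
Sum = 4 + 7 + 10 + 13 + 16 + 19 + 22 + 25 + 28 + 31 = 175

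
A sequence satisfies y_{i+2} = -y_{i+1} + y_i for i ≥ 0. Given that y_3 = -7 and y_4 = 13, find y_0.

5

Rearranging, y_{i-2} = y_i + y_{i-1}.
y_2 = 13 + (-7) = 6
y_1 = -7 + 6 = -1
y_0 = 6 + (-1) = 5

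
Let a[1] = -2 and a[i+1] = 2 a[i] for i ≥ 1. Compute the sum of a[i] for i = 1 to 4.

a[2] = 2·(-2) = -4
a[3] = 2·(-4) = -8
a[4] = 2·(-8) = -16
Sum = (-2) + (-4) + (-8) + (-16) = -30

-30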